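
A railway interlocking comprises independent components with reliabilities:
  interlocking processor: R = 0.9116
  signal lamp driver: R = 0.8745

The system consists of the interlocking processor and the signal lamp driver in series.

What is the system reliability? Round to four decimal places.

0.7972

Series (interlocking processor and signal lamp driver): 0.911600 × 0.874500 = 0.7972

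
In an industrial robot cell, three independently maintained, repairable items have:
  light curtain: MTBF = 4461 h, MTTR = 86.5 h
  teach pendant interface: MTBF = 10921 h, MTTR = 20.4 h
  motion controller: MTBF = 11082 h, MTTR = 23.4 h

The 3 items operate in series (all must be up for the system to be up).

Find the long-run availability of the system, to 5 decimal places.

0.97709

A(light curtain) = MTBF/(MTBF+MTTR) = 4461/(4461+86.5) = 0.980979
A(teach pendant interface) = MTBF/(MTBF+MTTR) = 10921/(10921+20.4) = 0.998136
A(motion controller) = MTBF/(MTBF+MTTR) = 11082/(11082+23.4) = 0.997893
Series availability: 0.980979 × 0.998136 × 0.997893 = 0.97709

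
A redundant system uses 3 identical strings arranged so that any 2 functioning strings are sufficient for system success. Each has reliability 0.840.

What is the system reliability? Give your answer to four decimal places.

0.9314

R = Σ_{i=2}^{3} C(3,i) p^i (1−p)^{3−i} with p = 0.840
C(3,2)·0.840^2·0.160^1 = 0.338688
C(3,3)·0.840^3·0.160^0 = 0.592704
Sum = 0.9314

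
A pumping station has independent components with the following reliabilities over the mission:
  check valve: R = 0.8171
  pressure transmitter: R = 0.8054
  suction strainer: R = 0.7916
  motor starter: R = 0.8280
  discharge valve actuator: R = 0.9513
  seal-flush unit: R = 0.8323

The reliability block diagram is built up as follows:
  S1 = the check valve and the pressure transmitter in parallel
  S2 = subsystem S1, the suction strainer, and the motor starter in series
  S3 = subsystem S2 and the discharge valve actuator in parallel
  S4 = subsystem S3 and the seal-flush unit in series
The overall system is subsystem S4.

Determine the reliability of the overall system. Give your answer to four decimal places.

Parallel (check valve and pressure transmitter): 1 − (1 − 0.817100)(1 − 0.805400) = 0.964408
Series ([0.964408], suction strainer, and motor starter): 0.964408 × 0.791600 × 0.828000 = 0.632116
Parallel ([0.632116] and discharge valve actuator): 1 − (1 − 0.632116)(1 − 0.951300) = 0.982084
Series ([0.982084] and seal-flush unit): 0.982084 × 0.832300 = 0.8174

0.8174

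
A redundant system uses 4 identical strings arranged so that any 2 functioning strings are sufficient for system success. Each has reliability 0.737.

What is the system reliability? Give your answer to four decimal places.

R = Σ_{i=2}^{4} C(4,i) p^i (1−p)^{4−i} with p = 0.737
C(4,2)·0.737^2·0.263^2 = 0.225423
C(4,3)·0.737^3·0.263^1 = 0.421132
C(4,4)·0.737^4·0.263^0 = 0.295033
Sum = 0.9416

0.9416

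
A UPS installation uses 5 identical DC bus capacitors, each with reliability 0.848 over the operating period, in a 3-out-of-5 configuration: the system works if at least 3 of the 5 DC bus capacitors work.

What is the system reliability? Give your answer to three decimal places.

0.972

R = Σ_{i=3}^{5} C(5,i) p^i (1−p)^{5−i} with p = 0.848
C(5,3)·0.848^3·0.152^2 = 0.14089
C(5,4)·0.848^4·0.152^1 = 0.39300
C(5,5)·0.848^5·0.152^0 = 0.43851
Sum = 0.972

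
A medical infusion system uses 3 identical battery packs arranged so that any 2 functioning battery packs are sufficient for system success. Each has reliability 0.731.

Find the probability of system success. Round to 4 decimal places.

R = Σ_{i=2}^{3} C(3,i) p^i (1−p)^{3−i} with p = 0.731
C(3,2)·0.731^2·0.269^1 = 0.431229
C(3,3)·0.731^3·0.269^0 = 0.390618
Sum = 0.8218

0.8218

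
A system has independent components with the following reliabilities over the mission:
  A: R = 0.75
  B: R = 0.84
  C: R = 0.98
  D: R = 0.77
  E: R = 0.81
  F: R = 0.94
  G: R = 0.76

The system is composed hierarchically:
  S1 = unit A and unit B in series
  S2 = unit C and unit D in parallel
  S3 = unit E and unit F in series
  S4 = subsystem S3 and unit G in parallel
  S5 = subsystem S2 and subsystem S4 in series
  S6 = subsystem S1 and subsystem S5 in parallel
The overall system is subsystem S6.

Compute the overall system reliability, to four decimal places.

Series (A and B): 0.750000 × 0.840000 = 0.630000
Parallel (C and D): 1 − (1 − 0.980000)(1 − 0.770000) = 0.995400
Series (E and F): 0.810000 × 0.940000 = 0.761400
Parallel ([0.761400] and G): 1 − (1 − 0.761400)(1 − 0.760000) = 0.942736
Series ([0.995400] and [0.942736]): 0.995400 × 0.942736 = 0.938399
Parallel ([0.630000] and [0.938399]): 1 − (1 − 0.630000)(1 − 0.938399) = 0.9772

0.9772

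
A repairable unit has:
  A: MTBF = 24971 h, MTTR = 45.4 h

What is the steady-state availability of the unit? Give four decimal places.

0.9982

A(A) = MTBF/(MTBF+MTTR) = 24971/(24971+45.4) = 0.9982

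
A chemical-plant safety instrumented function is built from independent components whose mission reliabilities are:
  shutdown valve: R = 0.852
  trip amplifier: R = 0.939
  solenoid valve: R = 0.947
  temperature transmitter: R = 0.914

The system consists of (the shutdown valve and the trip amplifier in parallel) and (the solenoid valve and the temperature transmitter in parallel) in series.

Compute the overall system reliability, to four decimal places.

0.9865

Parallel (shutdown valve and trip amplifier): 1 − (1 − 0.852000)(1 − 0.939000) = 0.990972
Parallel (solenoid valve and temperature transmitter): 1 − (1 − 0.947000)(1 − 0.914000) = 0.995442
Series ([0.990972] and [0.995442]): 0.990972 × 0.995442 = 0.9865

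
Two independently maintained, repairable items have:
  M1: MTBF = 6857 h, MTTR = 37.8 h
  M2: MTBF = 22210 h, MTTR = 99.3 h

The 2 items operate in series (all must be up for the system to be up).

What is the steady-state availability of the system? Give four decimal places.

0.9901

A(M1) = MTBF/(MTBF+MTTR) = 6857/(6857+37.8) = 0.994518
A(M2) = MTBF/(MTBF+MTTR) = 22210/(22210+99.3) = 0.995549
Series availability: 0.994518 × 0.995549 = 0.9901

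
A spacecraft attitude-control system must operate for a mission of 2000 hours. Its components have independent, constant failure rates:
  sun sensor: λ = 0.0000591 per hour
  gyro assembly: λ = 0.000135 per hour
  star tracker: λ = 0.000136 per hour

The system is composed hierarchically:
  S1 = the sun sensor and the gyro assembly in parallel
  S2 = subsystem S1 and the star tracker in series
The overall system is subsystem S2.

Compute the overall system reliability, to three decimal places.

R(sun sensor) = exp(−0.0000591 × 2000) = 0.88852
R(gyro assembly) = exp(−0.000135 × 2000) = 0.76338
R(star tracker) = exp(−0.000136 × 2000) = 0.76185
Parallel (sun sensor and gyro assembly): 1 − (1 − 0.88852)(1 − 0.76338) = 0.97362
Series ([0.97362] and star tracker): 0.97362 × 0.76185 = 0.742

0.742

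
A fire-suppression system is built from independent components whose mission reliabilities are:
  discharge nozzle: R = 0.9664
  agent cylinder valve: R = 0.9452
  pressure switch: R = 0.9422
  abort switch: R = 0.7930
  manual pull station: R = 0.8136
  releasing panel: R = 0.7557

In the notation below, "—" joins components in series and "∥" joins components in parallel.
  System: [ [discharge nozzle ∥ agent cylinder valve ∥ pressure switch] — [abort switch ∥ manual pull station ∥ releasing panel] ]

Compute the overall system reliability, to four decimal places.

0.9905

Parallel (discharge nozzle, agent cylinder valve, and pressure switch): 1 − (1 − 0.966400)(1 − 0.945200)(1 − 0.942200) = 0.999894
Parallel (abort switch, manual pull station, and releasing panel): 1 − (1 − 0.793000)(1 − 0.813600)(1 − 0.755700) = 0.990574
Series ([0.999894] and [0.990574]): 0.999894 × 0.990574 = 0.9905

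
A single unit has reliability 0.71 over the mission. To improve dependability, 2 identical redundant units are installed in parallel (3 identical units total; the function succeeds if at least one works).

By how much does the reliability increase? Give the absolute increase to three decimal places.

0.266

R_before = 0.71
R_after = 1 − (1 − 0.71)^3 = 0.976
ΔR = 0.976 − 0.71 = 0.266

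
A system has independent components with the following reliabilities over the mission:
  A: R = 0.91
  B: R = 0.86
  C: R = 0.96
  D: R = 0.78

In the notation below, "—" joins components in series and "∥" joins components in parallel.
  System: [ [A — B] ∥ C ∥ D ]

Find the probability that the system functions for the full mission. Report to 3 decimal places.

0.998

Series (A and B): 0.91000 × 0.86000 = 0.78260
Parallel ([0.78260], C, and D): 1 − (1 − 0.78260)(1 − 0.96000)(1 − 0.78000) = 0.998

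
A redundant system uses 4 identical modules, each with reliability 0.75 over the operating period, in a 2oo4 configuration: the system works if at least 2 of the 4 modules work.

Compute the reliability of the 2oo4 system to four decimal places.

R = Σ_{i=2}^{4} C(4,i) p^i (1−p)^{4−i} with p = 0.75
C(4,2)·0.75^2·0.25^2 = 0.210938
C(4,3)·0.75^3·0.25^1 = 0.421875
C(4,4)·0.75^4·0.25^0 = 0.316406
Sum = 0.9492

0.9492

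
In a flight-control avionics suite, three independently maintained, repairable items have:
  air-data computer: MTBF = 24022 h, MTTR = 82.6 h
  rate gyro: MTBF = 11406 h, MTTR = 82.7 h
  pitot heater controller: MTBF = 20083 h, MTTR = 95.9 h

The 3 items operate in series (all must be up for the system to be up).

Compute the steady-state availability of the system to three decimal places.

A(air-data computer) = MTBF/(MTBF+MTTR) = 24022/(24022+82.6) = 0.996573
A(rate gyro) = MTBF/(MTBF+MTTR) = 11406/(11406+82.7) = 0.992802
A(pitot heater controller) = MTBF/(MTBF+MTTR) = 20083/(20083+95.9) = 0.995248
Series availability: 0.996573 × 0.992802 × 0.995248 = 0.985

0.985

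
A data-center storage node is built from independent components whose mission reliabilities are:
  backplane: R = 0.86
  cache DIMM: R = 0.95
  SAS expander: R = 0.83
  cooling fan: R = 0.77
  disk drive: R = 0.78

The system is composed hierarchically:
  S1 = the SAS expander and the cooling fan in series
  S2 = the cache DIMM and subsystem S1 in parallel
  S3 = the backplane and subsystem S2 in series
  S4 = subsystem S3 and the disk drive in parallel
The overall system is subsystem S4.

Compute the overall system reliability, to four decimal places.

0.9658

Series (SAS expander and cooling fan): 0.830000 × 0.770000 = 0.639100
Parallel (cache DIMM and [0.639100]): 1 − (1 − 0.950000)(1 − 0.639100) = 0.981955
Series (backplane and [0.981955]): 0.860000 × 0.981955 = 0.844481
Parallel ([0.844481] and disk drive): 1 − (1 − 0.844481)(1 − 0.780000) = 0.9658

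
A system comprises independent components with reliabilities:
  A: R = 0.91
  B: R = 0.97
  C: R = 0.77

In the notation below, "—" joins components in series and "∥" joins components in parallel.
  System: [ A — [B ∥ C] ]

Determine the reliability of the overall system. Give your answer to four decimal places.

Parallel (B and C): 1 − (1 − 0.970000)(1 − 0.770000) = 0.993100
Series (A and [0.993100]): 0.910000 × 0.993100 = 0.9037

0.9037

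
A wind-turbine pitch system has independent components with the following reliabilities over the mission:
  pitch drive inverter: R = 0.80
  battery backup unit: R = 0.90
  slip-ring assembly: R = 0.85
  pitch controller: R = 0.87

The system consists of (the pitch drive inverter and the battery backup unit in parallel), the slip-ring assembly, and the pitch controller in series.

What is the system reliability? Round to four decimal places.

0.7247

Parallel (pitch drive inverter and battery backup unit): 1 − (1 − 0.800000)(1 − 0.900000) = 0.980000
Series ([0.980000], slip-ring assembly, and pitch controller): 0.980000 × 0.850000 × 0.870000 = 0.7247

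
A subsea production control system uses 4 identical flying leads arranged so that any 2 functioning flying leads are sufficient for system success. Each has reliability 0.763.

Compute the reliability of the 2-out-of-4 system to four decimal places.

R = Σ_{i=2}^{4} C(4,i) p^i (1−p)^{4−i} with p = 0.763
C(4,2)·0.763^2·0.237^2 = 0.196199
C(4,3)·0.763^3·0.237^1 = 0.421097
C(4,4)·0.763^4·0.237^0 = 0.338921
Sum = 0.9562

0.9562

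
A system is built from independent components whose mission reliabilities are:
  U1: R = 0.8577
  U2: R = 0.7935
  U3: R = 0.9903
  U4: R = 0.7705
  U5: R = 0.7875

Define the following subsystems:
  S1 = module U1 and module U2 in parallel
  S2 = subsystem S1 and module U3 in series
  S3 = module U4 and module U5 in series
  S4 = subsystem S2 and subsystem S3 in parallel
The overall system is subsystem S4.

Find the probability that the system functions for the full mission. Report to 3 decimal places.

0.985

Parallel (U1 and U2): 1 − (1 − 0.85770)(1 − 0.79350) = 0.97062
Series ([0.97062] and U3): 0.97062 × 0.99030 = 0.96120
Series (U4 and U5): 0.77050 × 0.78750 = 0.60677
Parallel ([0.96120] and [0.60677]): 1 − (1 − 0.96120)(1 − 0.60677) = 0.985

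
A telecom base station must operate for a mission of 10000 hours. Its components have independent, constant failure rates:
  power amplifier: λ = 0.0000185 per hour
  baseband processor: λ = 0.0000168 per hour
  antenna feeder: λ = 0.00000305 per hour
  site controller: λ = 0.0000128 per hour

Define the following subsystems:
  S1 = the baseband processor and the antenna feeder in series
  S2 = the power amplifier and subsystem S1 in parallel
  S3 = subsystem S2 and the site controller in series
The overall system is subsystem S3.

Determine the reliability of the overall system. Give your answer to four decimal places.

0.8531

R(power amplifier) = exp(−0.0000185 × 10000) = 0.831104
R(baseband processor) = exp(−0.0000168 × 10000) = 0.845354
R(antenna feeder) = exp(−0.00000305 × 10000) = 0.969960
R(site controller) = exp(−0.0000128 × 10000) = 0.879853
Series (baseband processor and antenna feeder): 0.845354 × 0.969960 = 0.819960
Parallel (power amplifier and [0.819960]): 1 − (1 − 0.831104)(1 − 0.819960) = 0.969592
Series ([0.969592] and site controller): 0.969592 × 0.879853 = 0.8531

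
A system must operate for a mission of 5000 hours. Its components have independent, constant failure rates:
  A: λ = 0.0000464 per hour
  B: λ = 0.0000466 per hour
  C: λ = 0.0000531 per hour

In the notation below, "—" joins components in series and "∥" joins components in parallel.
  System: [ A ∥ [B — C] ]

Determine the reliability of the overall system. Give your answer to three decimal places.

0.919

R(A) = exp(−0.0000464 × 5000) = 0.79295
R(B) = exp(−0.0000466 × 5000) = 0.79215
R(C) = exp(−0.0000531 × 5000) = 0.76682
Series (B and C): 0.79215 × 0.76682 = 0.60744
Parallel (A and [0.60744]): 1 − (1 − 0.79295)(1 − 0.60744) = 0.919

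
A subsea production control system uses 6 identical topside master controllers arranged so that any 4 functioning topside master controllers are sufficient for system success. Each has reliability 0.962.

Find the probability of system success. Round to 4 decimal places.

R = Σ_{i=4}^{6} C(6,i) p^i (1−p)^{6−i} with p = 0.962
C(6,4)·0.962^4·0.038^2 = 0.018551
C(6,5)·0.962^5·0.038^1 = 0.187850
C(6,6)·0.962^6·0.038^0 = 0.792593
Sum = 0.9990

0.9990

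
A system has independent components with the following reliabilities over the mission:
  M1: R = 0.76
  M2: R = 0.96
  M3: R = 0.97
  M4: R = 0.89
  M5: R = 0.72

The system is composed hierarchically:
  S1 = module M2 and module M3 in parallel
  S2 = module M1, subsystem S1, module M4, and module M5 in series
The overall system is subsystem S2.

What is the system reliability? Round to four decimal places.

Parallel (M2 and M3): 1 − (1 − 0.960000)(1 − 0.970000) = 0.998800
Series (M1, [0.998800], M4, and M5): 0.760000 × 0.998800 × 0.890000 × 0.720000 = 0.4864

0.4864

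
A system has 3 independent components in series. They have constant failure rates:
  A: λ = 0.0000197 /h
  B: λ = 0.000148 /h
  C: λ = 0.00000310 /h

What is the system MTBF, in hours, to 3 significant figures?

5850

Series of exponential components: λ_sys = Σ λ_i
λ_sys = 0.0000197 + 0.000148 + 0.00000310 = 1.7080e-04 /h
MTBF = 1 / λ_sys = 5850 h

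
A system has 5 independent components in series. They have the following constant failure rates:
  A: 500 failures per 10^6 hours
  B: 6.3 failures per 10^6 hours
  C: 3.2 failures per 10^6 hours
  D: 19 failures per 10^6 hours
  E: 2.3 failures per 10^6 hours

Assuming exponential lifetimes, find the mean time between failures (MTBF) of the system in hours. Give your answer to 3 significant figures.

1880

Series of exponential components: λ_sys = Σ λ_i
λ_sys = 0.00050 + 0.0000063 + 0.0000032 + 0.000019 + 0.0000023 = 5.3080e-04 /h
MTBF = 1 / λ_sys = 1880 h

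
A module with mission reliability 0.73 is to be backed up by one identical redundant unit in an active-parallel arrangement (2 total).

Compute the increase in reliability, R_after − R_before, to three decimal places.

0.197

R_before = 0.73
R_after = 1 − (1 − 0.73)^2 = 0.927
ΔR = 0.927 − 0.73 = 0.197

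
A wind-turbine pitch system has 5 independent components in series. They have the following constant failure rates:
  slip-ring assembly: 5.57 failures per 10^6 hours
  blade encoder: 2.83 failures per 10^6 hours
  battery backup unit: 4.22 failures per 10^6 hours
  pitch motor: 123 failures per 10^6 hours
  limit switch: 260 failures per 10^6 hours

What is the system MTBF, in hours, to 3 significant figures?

Series of exponential components: λ_sys = Σ λ_i
λ_sys = 0.00000557 + 0.00000283 + 0.00000422 + 0.000123 + 0.000260 = 3.9562e-04 /h
MTBF = 1 / λ_sys = 2530 h

2530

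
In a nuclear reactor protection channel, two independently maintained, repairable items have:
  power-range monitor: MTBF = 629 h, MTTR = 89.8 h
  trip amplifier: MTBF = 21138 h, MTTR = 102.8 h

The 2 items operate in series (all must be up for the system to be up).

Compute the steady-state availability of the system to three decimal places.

0.871

A(power-range monitor) = MTBF/(MTBF+MTTR) = 629/(629+89.8) = 0.875070
A(trip amplifier) = MTBF/(MTBF+MTTR) = 21138/(21138+102.8) = 0.995160
Series availability: 0.875070 × 0.995160 = 0.871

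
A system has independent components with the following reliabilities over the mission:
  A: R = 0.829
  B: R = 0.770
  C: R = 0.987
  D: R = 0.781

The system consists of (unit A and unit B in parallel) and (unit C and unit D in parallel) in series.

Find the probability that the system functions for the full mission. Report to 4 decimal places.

0.9579

Parallel (A and B): 1 − (1 − 0.829000)(1 − 0.770000) = 0.960670
Parallel (C and D): 1 − (1 − 0.987000)(1 − 0.781000) = 0.997153
Series ([0.960670] and [0.997153]): 0.960670 × 0.997153 = 0.9579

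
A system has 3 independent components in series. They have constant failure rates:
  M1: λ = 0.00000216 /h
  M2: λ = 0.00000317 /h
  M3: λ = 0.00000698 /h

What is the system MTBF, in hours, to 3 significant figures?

Series of exponential components: λ_sys = Σ λ_i
λ_sys = 0.00000216 + 0.00000317 + 0.00000698 = 1.2310e-05 /h
MTBF = 1 / λ_sys = 81200 h

81200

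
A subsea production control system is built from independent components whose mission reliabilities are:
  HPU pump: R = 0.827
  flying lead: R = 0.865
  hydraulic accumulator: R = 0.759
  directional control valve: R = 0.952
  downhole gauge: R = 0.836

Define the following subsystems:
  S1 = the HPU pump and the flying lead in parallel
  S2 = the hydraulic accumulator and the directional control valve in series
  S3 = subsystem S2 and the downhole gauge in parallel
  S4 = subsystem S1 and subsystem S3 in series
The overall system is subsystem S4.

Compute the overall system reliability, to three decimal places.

Parallel (HPU pump and flying lead): 1 − (1 − 0.82700)(1 − 0.86500) = 0.97665
Series (hydraulic accumulator and directional control valve): 0.75900 × 0.95200 = 0.72257
Parallel ([0.72257] and downhole gauge): 1 − (1 − 0.72257)(1 − 0.83600) = 0.95450
Series ([0.97665] and [0.95450]): 0.97665 × 0.95450 = 0.932

0.932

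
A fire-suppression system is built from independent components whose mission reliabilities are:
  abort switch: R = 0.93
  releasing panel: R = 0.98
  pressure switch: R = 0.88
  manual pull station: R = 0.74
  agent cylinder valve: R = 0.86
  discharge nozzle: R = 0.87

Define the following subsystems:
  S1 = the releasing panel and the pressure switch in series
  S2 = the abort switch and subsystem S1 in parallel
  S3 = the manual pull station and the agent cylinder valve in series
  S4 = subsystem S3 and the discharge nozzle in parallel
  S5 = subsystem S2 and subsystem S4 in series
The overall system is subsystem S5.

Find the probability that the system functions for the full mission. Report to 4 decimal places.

0.9436

Series (releasing panel and pressure switch): 0.980000 × 0.880000 = 0.862400
Parallel (abort switch and [0.862400]): 1 − (1 − 0.930000)(1 − 0.862400) = 0.990368
Series (manual pull station and agent cylinder valve): 0.740000 × 0.860000 = 0.636400
Parallel ([0.636400] and discharge nozzle): 1 − (1 − 0.636400)(1 − 0.870000) = 0.952732
Series ([0.990368] and [0.952732]): 0.990368 × 0.952732 = 0.9436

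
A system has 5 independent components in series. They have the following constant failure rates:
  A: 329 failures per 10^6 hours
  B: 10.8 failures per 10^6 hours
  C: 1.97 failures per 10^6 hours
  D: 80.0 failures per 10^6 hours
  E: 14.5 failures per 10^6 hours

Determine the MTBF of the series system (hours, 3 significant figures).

Series of exponential components: λ_sys = Σ λ_i
λ_sys = 0.000329 + 0.0000108 + 0.00000197 + 0.0000800 + 0.0000145 = 4.3627e-04 /h
MTBF = 1 / λ_sys = 2290 h

2290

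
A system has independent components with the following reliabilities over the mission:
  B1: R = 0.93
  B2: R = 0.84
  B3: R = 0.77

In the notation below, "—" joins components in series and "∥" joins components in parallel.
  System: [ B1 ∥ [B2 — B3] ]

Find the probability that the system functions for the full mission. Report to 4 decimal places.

Series (B2 and B3): 0.840000 × 0.770000 = 0.646800
Parallel (B1 and [0.646800]): 1 − (1 − 0.930000)(1 − 0.646800) = 0.9753

0.9753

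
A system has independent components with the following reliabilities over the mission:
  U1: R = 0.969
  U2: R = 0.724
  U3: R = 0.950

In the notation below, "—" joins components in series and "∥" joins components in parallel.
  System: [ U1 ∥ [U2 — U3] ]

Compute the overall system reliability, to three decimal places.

Series (U2 and U3): 0.72400 × 0.95000 = 0.68780
Parallel (U1 and [0.68780]): 1 − (1 − 0.96900)(1 − 0.68780) = 0.990

0.990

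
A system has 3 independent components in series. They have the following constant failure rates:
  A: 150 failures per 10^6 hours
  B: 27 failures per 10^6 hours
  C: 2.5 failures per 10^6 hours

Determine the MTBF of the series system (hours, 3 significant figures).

5570

Series of exponential components: λ_sys = Σ λ_i
λ_sys = 0.00015 + 0.000027 + 0.0000025 = 1.7950e-04 /h
MTBF = 1 / λ_sys = 5570 h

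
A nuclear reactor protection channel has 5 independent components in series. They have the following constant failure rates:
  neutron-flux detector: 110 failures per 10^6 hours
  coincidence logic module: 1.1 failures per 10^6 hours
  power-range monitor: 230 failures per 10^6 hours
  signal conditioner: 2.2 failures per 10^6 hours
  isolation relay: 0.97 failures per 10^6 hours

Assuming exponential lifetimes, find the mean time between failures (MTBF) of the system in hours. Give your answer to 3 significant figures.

2900

Series of exponential components: λ_sys = Σ λ_i
λ_sys = 0.00011 + 0.0000011 + 0.00023 + 0.0000022 + 0.00000097 = 3.4427e-04 /h
MTBF = 1 / λ_sys = 2900 h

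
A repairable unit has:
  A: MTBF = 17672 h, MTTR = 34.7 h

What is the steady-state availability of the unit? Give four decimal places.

A(A) = MTBF/(MTBF+MTTR) = 17672/(17672+34.7) = 0.9980

0.9980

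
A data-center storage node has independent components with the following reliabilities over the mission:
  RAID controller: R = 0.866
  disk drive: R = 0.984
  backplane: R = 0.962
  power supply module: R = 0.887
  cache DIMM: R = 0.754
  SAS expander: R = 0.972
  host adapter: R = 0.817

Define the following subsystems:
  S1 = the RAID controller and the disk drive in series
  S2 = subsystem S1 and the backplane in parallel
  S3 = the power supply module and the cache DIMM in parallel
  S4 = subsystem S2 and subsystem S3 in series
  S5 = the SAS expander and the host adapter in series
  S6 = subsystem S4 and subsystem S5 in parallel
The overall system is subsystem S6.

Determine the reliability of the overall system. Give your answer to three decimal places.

Series (RAID controller and disk drive): 0.86600 × 0.98400 = 0.85214
Parallel ([0.85214] and backplane): 1 − (1 − 0.85214)(1 − 0.96200) = 0.99438
Parallel (power supply module and cache DIMM): 1 − (1 − 0.88700)(1 − 0.75400) = 0.97220
Series ([0.99438] and [0.97220]): 0.99438 × 0.97220 = 0.96674
Series (SAS expander and host adapter): 0.97200 × 0.81700 = 0.79412
Parallel ([0.96674] and [0.79412]): 1 − (1 − 0.96674)(1 − 0.79412) = 0.993

0.993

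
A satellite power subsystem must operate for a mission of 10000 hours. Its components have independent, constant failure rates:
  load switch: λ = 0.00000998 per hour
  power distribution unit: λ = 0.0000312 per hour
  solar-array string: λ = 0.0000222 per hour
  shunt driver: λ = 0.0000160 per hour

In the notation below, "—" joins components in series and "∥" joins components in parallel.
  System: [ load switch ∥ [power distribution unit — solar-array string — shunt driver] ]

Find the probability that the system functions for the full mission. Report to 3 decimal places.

R(load switch) = exp(−0.00000998 × 10000) = 0.90502
R(power distribution unit) = exp(−0.0000312 × 10000) = 0.73198
R(solar-array string) = exp(−0.0000222 × 10000) = 0.80092
R(shunt driver) = exp(−0.0000160 × 10000) = 0.85214
Series (power distribution unit, solar-array string, and shunt driver): 0.73198 × 0.80092 × 0.85214 = 0.49957
Parallel (load switch and [0.49957]): 1 − (1 − 0.90502)(1 − 0.49957) = 0.952

0.952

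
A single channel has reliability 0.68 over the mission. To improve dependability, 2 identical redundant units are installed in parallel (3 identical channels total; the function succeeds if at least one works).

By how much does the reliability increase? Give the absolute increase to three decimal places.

R_before = 0.68
R_after = 1 − (1 − 0.68)^3 = 0.967
ΔR = 0.967 − 0.68 = 0.287

0.287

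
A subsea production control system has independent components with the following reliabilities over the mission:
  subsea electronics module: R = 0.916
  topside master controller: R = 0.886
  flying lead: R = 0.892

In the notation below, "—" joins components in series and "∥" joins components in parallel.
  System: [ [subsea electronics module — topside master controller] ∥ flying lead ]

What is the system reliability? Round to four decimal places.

0.9797

Series (subsea electronics module and topside master controller): 0.916000 × 0.886000 = 0.811576
Parallel ([0.811576] and flying lead): 1 − (1 − 0.811576)(1 − 0.892000) = 0.9797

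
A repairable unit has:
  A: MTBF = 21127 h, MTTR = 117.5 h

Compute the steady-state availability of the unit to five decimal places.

0.99447

A(A) = MTBF/(MTBF+MTTR) = 21127/(21127+117.5) = 0.99447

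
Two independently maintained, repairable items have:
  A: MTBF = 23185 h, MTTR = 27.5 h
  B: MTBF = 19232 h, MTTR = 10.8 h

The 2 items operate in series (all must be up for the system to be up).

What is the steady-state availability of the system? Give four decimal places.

A(A) = MTBF/(MTBF+MTTR) = 23185/(23185+27.5) = 0.998815
A(B) = MTBF/(MTBF+MTTR) = 19232/(19232+10.8) = 0.999439
Series availability: 0.998815 × 0.999439 = 0.9983

0.9983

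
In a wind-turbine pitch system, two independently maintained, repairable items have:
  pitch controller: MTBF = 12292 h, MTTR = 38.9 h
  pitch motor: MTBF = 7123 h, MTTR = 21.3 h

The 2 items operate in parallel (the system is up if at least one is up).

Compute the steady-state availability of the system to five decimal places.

A(pitch controller) = MTBF/(MTBF+MTTR) = 12292/(12292+38.9) = 0.996845
A(pitch motor) = MTBF/(MTBF+MTTR) = 7123/(7123+21.3) = 0.997019
Parallel availability: 1 − (1 − 0.996845)(1 − 0.997019) = 0.99999

0.99999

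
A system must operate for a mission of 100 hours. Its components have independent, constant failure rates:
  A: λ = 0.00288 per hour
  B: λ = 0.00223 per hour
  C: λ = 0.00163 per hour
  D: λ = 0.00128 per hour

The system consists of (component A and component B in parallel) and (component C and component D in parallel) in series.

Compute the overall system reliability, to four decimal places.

R(A) = exp(−0.00288 × 100) = 0.749762
R(B) = exp(−0.00223 × 100) = 0.800115
R(C) = exp(−0.00163 × 100) = 0.849591
R(D) = exp(−0.00128 × 100) = 0.879853
Parallel (A and B): 1 − (1 − 0.749762)(1 − 0.800115) = 0.949981
Parallel (C and D): 1 − (1 − 0.849591)(1 − 0.879853) = 0.981929
Series ([0.949981] and [0.981929]): 0.949981 × 0.981929 = 0.9328

0.9328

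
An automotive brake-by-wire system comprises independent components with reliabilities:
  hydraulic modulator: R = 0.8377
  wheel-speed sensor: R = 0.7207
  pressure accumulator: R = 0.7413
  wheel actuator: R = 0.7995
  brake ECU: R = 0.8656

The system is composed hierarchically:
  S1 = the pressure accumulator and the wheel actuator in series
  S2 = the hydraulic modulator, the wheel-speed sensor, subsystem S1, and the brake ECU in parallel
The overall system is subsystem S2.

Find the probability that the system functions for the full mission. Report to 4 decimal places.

Series (pressure accumulator and wheel actuator): 0.741300 × 0.799500 = 0.592669
Parallel (hydraulic modulator, wheel-speed sensor, [0.592669], and brake ECU): 1 − (1 − 0.837700)(1 − 0.720700)(1 − 0.592669)(1 − 0.865600) = 0.9975

0.9975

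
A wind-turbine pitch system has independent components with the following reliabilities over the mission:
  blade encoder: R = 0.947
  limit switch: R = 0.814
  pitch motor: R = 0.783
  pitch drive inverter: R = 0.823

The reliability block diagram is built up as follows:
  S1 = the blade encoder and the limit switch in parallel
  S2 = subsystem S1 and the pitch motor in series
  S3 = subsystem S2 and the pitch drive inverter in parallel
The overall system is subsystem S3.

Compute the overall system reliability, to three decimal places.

0.960

Parallel (blade encoder and limit switch): 1 − (1 − 0.94700)(1 − 0.81400) = 0.99014
Series ([0.99014] and pitch motor): 0.99014 × 0.78300 = 0.77528
Parallel ([0.77528] and pitch drive inverter): 1 − (1 − 0.77528)(1 − 0.82300) = 0.960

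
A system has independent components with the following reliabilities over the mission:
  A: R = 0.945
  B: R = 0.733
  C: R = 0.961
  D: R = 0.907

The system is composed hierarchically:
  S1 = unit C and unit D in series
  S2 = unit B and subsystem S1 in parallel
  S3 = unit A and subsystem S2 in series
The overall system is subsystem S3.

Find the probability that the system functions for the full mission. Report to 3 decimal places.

0.913

Series (C and D): 0.96100 × 0.90700 = 0.87163
Parallel (B and [0.87163]): 1 − (1 − 0.73300)(1 − 0.87163) = 0.96573
Series (A and [0.96573]): 0.94500 × 0.96573 = 0.913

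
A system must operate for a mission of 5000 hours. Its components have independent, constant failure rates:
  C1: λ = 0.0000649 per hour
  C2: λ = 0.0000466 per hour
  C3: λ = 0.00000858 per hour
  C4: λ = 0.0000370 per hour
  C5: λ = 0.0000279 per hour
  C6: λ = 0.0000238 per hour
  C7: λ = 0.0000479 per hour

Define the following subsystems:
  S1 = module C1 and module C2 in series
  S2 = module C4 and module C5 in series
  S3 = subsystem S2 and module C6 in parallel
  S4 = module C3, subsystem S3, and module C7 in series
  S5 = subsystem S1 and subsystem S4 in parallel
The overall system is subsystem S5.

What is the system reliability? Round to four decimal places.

0.8848

R(C1) = exp(−0.0000649 × 5000) = 0.722889
R(C2) = exp(−0.0000466 × 5000) = 0.792154
R(C3) = exp(−0.00000858 × 5000) = 0.958007
R(C4) = exp(−0.0000370 × 5000) = 0.831104
R(C5) = exp(−0.0000279 × 5000) = 0.869793
R(C6) = exp(−0.0000238 × 5000) = 0.887808
R(C7) = exp(−0.0000479 × 5000) = 0.787021
Series (C1 and C2): 0.722889 × 0.792154 = 0.572639
Series (C4 and C5): 0.831104 × 0.869793 = 0.722888
Parallel ([0.722888] and C6): 1 − (1 − 0.722888)(1 − 0.887808) = 0.968910
Series (C3, [0.968910], and C7): 0.958007 × 0.968910 × 0.787021 = 0.730531
Parallel ([0.572639] and [0.730531]): 1 − (1 − 0.572639)(1 − 0.730531) = 0.8848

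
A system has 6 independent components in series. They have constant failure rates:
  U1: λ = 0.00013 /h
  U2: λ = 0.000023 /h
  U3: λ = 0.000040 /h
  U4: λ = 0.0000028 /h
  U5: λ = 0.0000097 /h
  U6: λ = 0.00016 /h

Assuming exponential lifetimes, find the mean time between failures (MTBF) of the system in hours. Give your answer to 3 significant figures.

2740

Series of exponential components: λ_sys = Σ λ_i
λ_sys = 0.00013 + 0.000023 + 0.000040 + 0.0000028 + 0.0000097 + 0.00016 = 3.6550e-04 /h
MTBF = 1 / λ_sys = 2740 h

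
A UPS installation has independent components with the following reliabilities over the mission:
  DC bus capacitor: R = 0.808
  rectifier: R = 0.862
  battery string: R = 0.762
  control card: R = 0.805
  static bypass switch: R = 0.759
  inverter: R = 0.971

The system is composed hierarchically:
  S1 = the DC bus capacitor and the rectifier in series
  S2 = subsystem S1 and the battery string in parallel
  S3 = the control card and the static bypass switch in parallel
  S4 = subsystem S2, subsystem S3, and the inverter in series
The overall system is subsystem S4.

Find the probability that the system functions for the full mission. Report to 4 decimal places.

0.8585

Series (DC bus capacitor and rectifier): 0.808000 × 0.862000 = 0.696496
Parallel ([0.696496] and battery string): 1 − (1 − 0.696496)(1 − 0.762000) = 0.927766
Parallel (control card and static bypass switch): 1 − (1 − 0.805000)(1 − 0.759000) = 0.953005
Series ([0.927766], [0.953005], and inverter): 0.927766 × 0.953005 × 0.971000 = 0.8585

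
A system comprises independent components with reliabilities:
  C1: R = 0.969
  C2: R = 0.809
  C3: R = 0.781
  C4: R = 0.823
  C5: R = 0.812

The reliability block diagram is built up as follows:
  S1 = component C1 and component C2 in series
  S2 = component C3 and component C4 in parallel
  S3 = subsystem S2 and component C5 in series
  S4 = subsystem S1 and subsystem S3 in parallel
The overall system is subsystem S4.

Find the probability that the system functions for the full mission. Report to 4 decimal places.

Series (C1 and C2): 0.969000 × 0.809000 = 0.783921
Parallel (C3 and C4): 1 − (1 − 0.781000)(1 − 0.823000) = 0.961237
Series ([0.961237] and C5): 0.961237 × 0.812000 = 0.780524
Parallel ([0.783921] and [0.780524]): 1 − (1 − 0.783921)(1 − 0.780524) = 0.9526

0.9526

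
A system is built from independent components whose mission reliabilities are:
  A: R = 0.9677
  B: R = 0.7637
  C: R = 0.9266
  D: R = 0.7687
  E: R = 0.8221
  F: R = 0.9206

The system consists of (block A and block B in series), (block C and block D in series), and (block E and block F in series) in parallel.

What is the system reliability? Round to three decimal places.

0.982

Series (A and B): 0.96770 × 0.76370 = 0.73903
Series (C and D): 0.92660 × 0.76870 = 0.71228
Series (E and F): 0.82210 × 0.92060 = 0.75683
Parallel ([0.73903], [0.71228], and [0.75683]): 1 − (1 − 0.73903)(1 − 0.71228)(1 − 0.75683) = 0.982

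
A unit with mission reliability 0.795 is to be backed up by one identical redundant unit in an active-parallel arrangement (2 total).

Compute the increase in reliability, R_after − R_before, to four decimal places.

R_before = 0.795
R_after = 1 − (1 − 0.795)^2 = 0.9580
ΔR = 0.9580 − 0.795 = 0.1630

0.1630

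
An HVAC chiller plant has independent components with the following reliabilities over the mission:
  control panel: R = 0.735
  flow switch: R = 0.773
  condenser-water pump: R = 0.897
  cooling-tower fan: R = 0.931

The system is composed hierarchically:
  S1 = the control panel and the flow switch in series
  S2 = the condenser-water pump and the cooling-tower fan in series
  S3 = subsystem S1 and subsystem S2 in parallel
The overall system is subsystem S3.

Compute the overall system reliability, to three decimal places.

0.929

Series (control panel and flow switch): 0.73500 × 0.77300 = 0.56816
Series (condenser-water pump and cooling-tower fan): 0.89700 × 0.93100 = 0.83511
Parallel ([0.56816] and [0.83511]): 1 − (1 − 0.56816)(1 − 0.83511) = 0.929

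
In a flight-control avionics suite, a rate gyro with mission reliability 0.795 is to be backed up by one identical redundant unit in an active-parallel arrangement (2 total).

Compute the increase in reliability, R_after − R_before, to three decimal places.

0.163

R_before = 0.795
R_after = 1 − (1 − 0.795)^2 = 0.958
ΔR = 0.958 − 0.795 = 0.163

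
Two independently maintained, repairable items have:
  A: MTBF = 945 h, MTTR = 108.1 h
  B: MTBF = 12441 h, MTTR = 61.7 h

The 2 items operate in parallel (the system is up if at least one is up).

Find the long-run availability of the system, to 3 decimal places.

0.999

A(A) = MTBF/(MTBF+MTTR) = 945/(945+108.1) = 0.897351
A(B) = MTBF/(MTBF+MTTR) = 12441/(12441+61.7) = 0.995065
Parallel availability: 1 − (1 − 0.897351)(1 − 0.995065) = 0.999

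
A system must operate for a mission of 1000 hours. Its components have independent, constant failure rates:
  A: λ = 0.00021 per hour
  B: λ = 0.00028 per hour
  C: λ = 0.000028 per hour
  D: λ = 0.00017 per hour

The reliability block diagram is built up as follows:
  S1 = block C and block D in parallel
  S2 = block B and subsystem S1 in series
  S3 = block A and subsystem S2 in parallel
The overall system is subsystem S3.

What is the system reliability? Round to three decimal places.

R(A) = exp(−0.00021 × 1000) = 0.81058
R(B) = exp(−0.00028 × 1000) = 0.75578
R(C) = exp(−0.000028 × 1000) = 0.97239
R(D) = exp(−0.00017 × 1000) = 0.84366
Parallel (C and D): 1 − (1 − 0.97239)(1 − 0.84366) = 0.99568
Series (B and [0.99568]): 0.75578 × 0.99568 = 0.75252
Parallel (A and [0.75252]): 1 − (1 − 0.81058)(1 − 0.75252) = 0.953

0.953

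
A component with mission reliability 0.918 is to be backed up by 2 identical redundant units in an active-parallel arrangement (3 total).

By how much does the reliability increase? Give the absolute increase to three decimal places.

0.081

R_before = 0.918
R_after = 1 − (1 − 0.918)^3 = 0.999
ΔR = 0.999 − 0.918 = 0.081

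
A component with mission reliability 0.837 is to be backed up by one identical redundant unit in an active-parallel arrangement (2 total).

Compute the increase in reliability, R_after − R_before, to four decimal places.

R_before = 0.837
R_after = 1 − (1 − 0.837)^2 = 0.9734
ΔR = 0.9734 − 0.837 = 0.1364

0.1364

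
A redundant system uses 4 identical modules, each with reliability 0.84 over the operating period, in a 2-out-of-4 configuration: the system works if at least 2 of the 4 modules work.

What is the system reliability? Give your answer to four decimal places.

0.9856

R = Σ_{i=2}^{4} C(4,i) p^i (1−p)^{4−i} with p = 0.84
C(4,2)·0.84^2·0.16^2 = 0.108380
C(4,3)·0.84^3·0.16^1 = 0.379331
C(4,4)·0.84^4·0.16^0 = 0.497871
Sum = 0.9856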